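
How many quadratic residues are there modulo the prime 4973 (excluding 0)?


For prime p, the number of non-zero quadratic residues is (p-1)/2.
= (4973-1)/2
= 2486

2486


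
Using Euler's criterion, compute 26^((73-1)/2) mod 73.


p = 73 is prime and the exponent is (p-1)/2 = 36, so by Euler's criterion 26^36 = (26/73) = +1 or -1 mod 73.
Compute by square-and-multiply:
  36 = 32 + 4 (binary 100100)
  Repeated squaring mod 73: 26^1 = 26, 26^2 = 19, 26^4 = 69, 26^8 = 16, 26^16 = 37, 26^32 = 55
  26^36 = 26^32 * 26^4 = 55 * 69 mod 73
    55 * 69 = 3795 = 72 mod 73
  26^36 = 72 mod 73
Result 72 = p - 1 = -1 mod 73: 26 is a quadratic non-residue mod 73. As a residue in [0, p-1] the value is 72.
26^36 mod 73 = 72

72


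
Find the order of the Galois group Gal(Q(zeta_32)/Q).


|Gal(Q(zeta_32)/Q)| = phi(32)
= 16

16


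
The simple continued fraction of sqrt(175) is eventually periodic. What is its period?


Run the CF algorithm for sqrt(175).
a_0 = floor(sqrt(175)) = 13; set m_0=0, q_0=1.
Recurrence: m' = q*a - m,  q' = (d - m'^2)/q,  a' = floor((a_0 + m')/q').
  step 1: m=13, q=6, a=4
  step 2: m=11, q=9, a=2
  step 3: m=7, q=14, a=1
  step 4: m=7, q=9, a=2
  step 5: m=11, q=6, a=4
  step 6: m=13, q=1, a=26
a_6 = 2*a_0 = 26, so the period closes here.
sqrt(175) = [13; 4, 2, 1, 2, 4, 26]
Period length = 6

6


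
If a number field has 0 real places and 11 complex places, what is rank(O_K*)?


By Dirichlet's unit theorem:
rank = r1 + r2 - 1
= 0 + 11 - 1
= 10

10


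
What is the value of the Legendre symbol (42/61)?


p = 61 is prime, so compute (42/61) with the reciprocity algorithm (Jacobi-symbol steps: pull out 2s via (2/n), flip via reciprocity, reduce):
  pull out 2: (2/61) = -1  (since 61 mod 8 = 5)
  reciprocity: (21/61) -> +(61/21)
  reduce: (19/21)
  reciprocity: (19/21) -> +(21/19)
  reduce: (2/19)
  pull out 2: (2/19) = -1  (since 19 mod 8 = 3)
  (1/19) = 1
Product of signs = 1
(42/61) = 1

1


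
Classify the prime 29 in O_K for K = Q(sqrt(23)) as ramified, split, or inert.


K = Q(sqrt(23)). Since d mod 4 = 3, disc(K) = 92.
Check p | disc: 92 mod 29 = 5.
p does not divide disc. Compute Legendre symbol (d/p):
23^((29-1)/2) mod 29 = 1
(d/p) = 1, so p splits: (p) = P*P' with e=1, f=1, g=2.
Therefore p is split.

split


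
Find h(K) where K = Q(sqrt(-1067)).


K = Q(sqrt(-1067)). d mod 4 = 1, so D = disc(K) = d = -1067
h(K) equals the number of primitive reduced positive-definite forms (a, b, c) = a*x^2 + b*x*y + c*y^2 with b^2 - 4ac = D,
where reduced means |b| <= a <= c, with b >= 0 whenever |b| = a or a = c, and primitive means gcd(a, b, c) = 1.
Reduced forces 3a^2 <= |D| = 1067, so 1 <= a <= 18; b must have the parity of D, and c = (b^2 - D)/(4a) must be an integer >= a.
Enumerate a = 1..18, b in [-a, a]:
  a=1: (1, 1, 267)  [1]
  a=2: none
  a=3: (3, -1, 89), (3, 1, 89)  [2]
  a=4..6: none
  a=7: (7, -5, 39), (7, 5, 39)  [2]
  a=8: none
  a=9: (9, -7, 31), (9, 7, 31)  [2]
  a=10: none
  a=11: (11, 11, 27)  [1]
  a=12: none
  a=13: (13, -5, 21), (13, 5, 21)  [2]
  a=14..16: none
  a=17: (17, -15, 19), (17, 15, 19)  [2]
  a=18: none
Total reduced forms: 1 + 2 + 2 + 2 + 1 + 2 + 2 = 12
h = 12

12


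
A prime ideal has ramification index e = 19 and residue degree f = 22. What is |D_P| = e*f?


|D_P| = e * f
= 19 * 22
= 418

418


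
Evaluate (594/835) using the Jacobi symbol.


Compute (594/835) via quadratic reciprocity:
  pull out 2: (2/835) = -1  (since 835 mod 8 = 3)
  reciprocity: (297/835) -> +(835/297)
  reduce: (241/297)
  reciprocity: (241/297) -> +(297/241)
  reduce: (56/241)
  pull out 2: (2/241) = +1  (since 241 mod 8 = 1)
  pull out 2: (2/241) = +1  (since 241 mod 8 = 1)
  pull out 2: (2/241) = +1  (since 241 mod 8 = 1)
  reciprocity: (7/241) -> +(241/7)
  reduce: (3/7)
  reciprocity: (3/7) -> -(7/3)
  reduce: (1/3)
  (1/3) = 1
Product of signs = 1

1


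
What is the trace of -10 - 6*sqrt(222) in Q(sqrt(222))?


Tr(a + b*sqrt(d)) = (a + b*sqrt(d)) + (a - b*sqrt(d)) = 2a
= 2 * (-10)
= -20

-20


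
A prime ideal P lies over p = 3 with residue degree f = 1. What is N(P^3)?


N(P^a) = p^(a*f)
= 3^(3*1)
= 3^3
= 27

27


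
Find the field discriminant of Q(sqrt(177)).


For K = Q(sqrt(d)) with d squarefree: disc(K) = d if d = 1 mod 4, and disc(K) = 4d if d = 2 or 3 mod 4.
Here d = 177, and d mod 4 = 1.
d = 1 mod 4 (O_K = Z[(1+sqrt(d))/2]), so disc(K) = d = 177

177


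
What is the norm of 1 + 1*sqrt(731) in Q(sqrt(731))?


N(a + b*sqrt(d)) = a^2 - d*b^2
= (1)^2 - (731)*(1)^2
= 1 - 731
= -730

-730


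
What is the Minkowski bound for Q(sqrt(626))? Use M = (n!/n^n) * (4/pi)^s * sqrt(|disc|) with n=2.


d = 626, d mod 4 = 2, so disc(K) = 4d = 2504; |disc(K)| = 2504
Real quadratic field, so n = 2, s = r2 = 0, r1 = 2
M = (n!/n^n) * (4/pi)^s * sqrt(|disc(K)|) = (2!/2^2) * (4/pi)^0 * sqrt(2504)
= 0.5 * 1.000000 * 50.039984
= 25.0200

25.0200


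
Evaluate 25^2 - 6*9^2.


x^2 - d*y^2
= 25^2 - 6*9^2
= 625 - 486
= 139

139


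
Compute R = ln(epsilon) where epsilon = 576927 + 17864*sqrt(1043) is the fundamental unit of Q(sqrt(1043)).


epsilon = 576927 + 17864*sqrt(1043)
= 1.1539e+06
R = ln(1.1539e+06)
= 13.9586

13.9586


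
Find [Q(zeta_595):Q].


The degree equals Euler's totient phi(595).
595 = 5 * 7 * 17
phi(595) = 384

384


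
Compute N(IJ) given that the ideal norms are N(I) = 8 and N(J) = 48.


N(IJ) = N(I) * N(J)
= 8 * 48
= 384

384


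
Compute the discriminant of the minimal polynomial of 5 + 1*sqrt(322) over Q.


The element 5 + 1*sqrt(322) has minimal polynomial:
x^2 - 10*x - 297
Discriminant = (-10)^2 - 4*(-297)
= 100 + 1188
= 1288

1288


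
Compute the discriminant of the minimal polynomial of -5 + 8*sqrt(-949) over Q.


The element -5 + 8*sqrt(-949) has minimal polynomial:
x^2 + 10*x + 60761
Discriminant = (10)^2 - 4*(60761)
= 100 - 243044
= -242944

-242944


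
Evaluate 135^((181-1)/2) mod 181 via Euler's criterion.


p = 181 is prime and the exponent is (p-1)/2 = 90, so by Euler's criterion 135^90 = (135/181) = +1 or -1 mod 181.
Compute by square-and-multiply:
  90 = 64 + 16 + 8 + 2 (binary 1011010)
  Repeated squaring mod 181: 135^1 = 135, 135^2 = 125, 135^4 = 59, 135^8 = 42, 135^16 = 135, 135^32 = 125, 135^64 = 59
  135^90 = 135^64 * 135^16 * 135^8 * 135^2 = 59 * 135 * 42 * 125 mod 181
    59 * 135 = 7965 = 1 mod 181
    1 * 42 = 42 = 42 mod 181
    42 * 125 = 5250 = 1 mod 181
  135^90 = 1 mod 181
Result 1: 135 is a quadratic residue mod 181.
135^90 mod 181 = 1

1


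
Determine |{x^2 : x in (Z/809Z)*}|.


For prime p, the number of non-zero quadratic residues is (p-1)/2.
= (809-1)/2
= 404

404


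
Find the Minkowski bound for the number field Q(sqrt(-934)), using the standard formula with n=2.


d = -934, d mod 4 = 2, so disc(K) = 4d = -3736; |disc(K)| = 3736
Imaginary quadratic field, so n = 2, s = r2 = 1, r1 = 0
M = (n!/n^n) * (4/pi)^s * sqrt(|disc(K)|) = (2!/2^2) * (4/pi)^1 * sqrt(3736)
= 0.5 * 1.273240 * 61.122827
= 38.9120

38.9120


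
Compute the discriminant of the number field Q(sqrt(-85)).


For K = Q(sqrt(d)) with d squarefree: disc(K) = d if d = 1 mod 4, and disc(K) = 4d if d = 2 or 3 mod 4.
Here d = -85, and d mod 4 = 3.
d = 3 mod 4, not 1 (O_K = Z[sqrt(d)]), so disc(K) = 4d = 4 * (-85) = -340

-340


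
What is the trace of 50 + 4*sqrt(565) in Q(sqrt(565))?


Tr(a + b*sqrt(d)) = (a + b*sqrt(d)) + (a - b*sqrt(d)) = 2a
= 2 * (50)
= 100

100


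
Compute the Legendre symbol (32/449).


p = 449 is prime, so compute (32/449) with the reciprocity algorithm (Jacobi-symbol steps: pull out 2s via (2/n), flip via reciprocity, reduce):
  pull out 2: (2/449) = +1  (since 449 mod 8 = 1)
  pull out 2: (2/449) = +1  (since 449 mod 8 = 1)
  pull out 2: (2/449) = +1  (since 449 mod 8 = 1)
  pull out 2: (2/449) = +1  (since 449 mod 8 = 1)
  pull out 2: (2/449) = +1  (since 449 mod 8 = 1)
  (1/449) = 1
Product of signs = 1
(32/449) = 1

1


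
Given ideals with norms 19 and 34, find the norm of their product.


N(IJ) = N(I) * N(J)
= 19 * 34
= 646

646


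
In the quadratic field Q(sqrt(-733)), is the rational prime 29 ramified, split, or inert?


K = Q(sqrt(-733)). Since d mod 4 = 3, disc(K) = -2932.
Check p | disc: -2932 mod 29 = 26.
p does not divide disc. Compute Legendre symbol (d/p):
21^((29-1)/2) mod 29 = -1
(d/p) = -1, so p is inert: (p) stays prime with e=1, f=2, g=1.
Therefore p is inert.

inert


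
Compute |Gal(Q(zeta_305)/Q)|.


|Gal(Q(zeta_305)/Q)| = phi(305)
= 240

240


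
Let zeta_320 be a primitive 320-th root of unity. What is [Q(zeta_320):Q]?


The degree equals Euler's totient phi(320).
320 = 2^6 * 5
phi(320) = 128

128


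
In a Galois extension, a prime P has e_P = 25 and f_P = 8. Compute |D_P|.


|D_P| = e * f
= 25 * 8
= 200

200


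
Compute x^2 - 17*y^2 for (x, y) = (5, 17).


x^2 - d*y^2
= 5^2 - 17*17^2
= 25 - 4913
= -4888

-4888


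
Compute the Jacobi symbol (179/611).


Compute (179/611) via quadratic reciprocity:
  reciprocity: (179/611) -> -(611/179)
  reduce: (74/179)
  pull out 2: (2/179) = -1  (since 179 mod 8 = 3)
  reciprocity: (37/179) -> +(179/37)
  reduce: (31/37)
  reciprocity: (31/37) -> +(37/31)
  reduce: (6/31)
  pull out 2: (2/31) = +1  (since 31 mod 8 = 7)
  reciprocity: (3/31) -> -(31/3)
  reduce: (1/3)
  (1/3) = 1
Product of signs = -1

-1


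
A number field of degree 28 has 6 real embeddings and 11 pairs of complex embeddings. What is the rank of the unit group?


By Dirichlet's unit theorem:
rank = r1 + r2 - 1
= 6 + 11 - 1
= 16

16


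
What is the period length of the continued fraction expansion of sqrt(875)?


Run the CF algorithm for sqrt(875).
a_0 = floor(sqrt(875)) = 29; set m_0=0, q_0=1.
Recurrence: m' = q*a - m,  q' = (d - m'^2)/q,  a' = floor((a_0 + m')/q').
  step 1: m=29, q=34, a=1
  step 2: m=5, q=25, a=1
  step 3: m=20, q=19, a=2
  step 4: m=18, q=29, a=1
  step 5: m=11, q=26, a=1
  step 6: m=15, q=25, a=1
  step 7: m=10, q=31, a=1
  step 8: m=21, q=14, a=3
  step 9: m=21, q=31, a=1
  step 10: m=10, q=25, a=1
  step 11: m=15, q=26, a=1
  step 12: m=11, q=29, a=1
  step 13: m=18, q=19, a=2
  step 14: m=20, q=25, a=1
  step 15: m=5, q=34, a=1
  step 16: m=29, q=1, a=58
a_16 = 2*a_0 = 58, so the period closes here.
sqrt(875) = [29; 1, 1, 2, 1, 1, 1, 1, 3, 1, 1, 1, 1, 2, 1, 1, 58]
Period length = 16

16


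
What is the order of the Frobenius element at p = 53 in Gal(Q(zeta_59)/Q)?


The Frobenius at p in Gal(Q(zeta_n)/Q) = (Z/nZ)* is the class of p, so its order is ord_59(53), the smallest k >= 1 with 53^k = 1 mod 59.
n = 59 = 59, phi(59) = 58; the order divides phi(n).
Divisors of 58: 1, 2, 29, 58
Repeated squaring mod 59: 53^1 = 53, 53^2 = 36, 53^4 = 57, 53^8 = 4, 53^16 = 16, 53^32 = 20
Test divisors in increasing order:
  k=1: 53^1 = 53 mod 59
  k=2: 53^2 = 36 mod 59
  k=29: 53^29 = 16 * 4 * 57 * 53 = 1 mod 59  <- first divisor giving 1
Order = 29

29


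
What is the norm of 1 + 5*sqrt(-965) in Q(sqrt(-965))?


N(a + b*sqrt(d)) = a^2 - d*b^2
= (1)^2 - (-965)*(5)^2
= 1 + 24125
= 24126

24126


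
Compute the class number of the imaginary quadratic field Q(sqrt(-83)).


K = Q(sqrt(-83)). d mod 4 = 1, so D = disc(K) = d = -83
h(K) equals the number of primitive reduced positive-definite forms (a, b, c) = a*x^2 + b*x*y + c*y^2 with b^2 - 4ac = D,
where reduced means |b| <= a <= c, with b >= 0 whenever |b| = a or a = c, and primitive means gcd(a, b, c) = 1.
Reduced forces 3a^2 <= |D| = 83, so 1 <= a <= 5; b must have the parity of D, and c = (b^2 - D)/(4a) must be an integer >= a.
Enumerate a = 1..5, b in [-a, a]:
  a=1: (1, 1, 21)  [1]
  a=2: none
  a=3: (3, -1, 7), (3, 1, 7)  [2]
  a=4..5: none
Total reduced forms: 1 + 2 = 3
h = 3

3


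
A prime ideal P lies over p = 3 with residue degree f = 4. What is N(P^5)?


N(P^a) = p^(a*f)
= 3^(5*4)
= 3^20
= 3486784401

3486784401


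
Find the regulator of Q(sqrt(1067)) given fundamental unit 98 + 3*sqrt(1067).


epsilon = 98 + 3*sqrt(1067)
= 195.9949
R = ln(195.9949)
= 5.2781

5.2781


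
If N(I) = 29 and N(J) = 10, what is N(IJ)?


N(IJ) = N(I) * N(J)
= 29 * 10
= 290

290


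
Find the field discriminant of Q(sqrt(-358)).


For K = Q(sqrt(d)) with d squarefree: disc(K) = d if d = 1 mod 4, and disc(K) = 4d if d = 2 or 3 mod 4.
Here d = -358, and d mod 4 = 2.
d = 2 mod 4, not 1 (O_K = Z[sqrt(d)]), so disc(K) = 4d = 4 * (-358) = -1432

-1432


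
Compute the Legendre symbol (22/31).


p = 31 is prime, so compute (22/31) with the reciprocity algorithm (Jacobi-symbol steps: pull out 2s via (2/n), flip via reciprocity, reduce):
  pull out 2: (2/31) = +1  (since 31 mod 8 = 7)
  reciprocity: (11/31) -> -(31/11)
  reduce: (9/11)
  reciprocity: (9/11) -> +(11/9)
  reduce: (2/9)
  pull out 2: (2/9) = +1  (since 9 mod 8 = 1)
  (1/9) = 1
Product of signs = -1
(22/31) = -1

-1


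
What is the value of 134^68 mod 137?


p = 137 is prime and the exponent is (p-1)/2 = 68, so by Euler's criterion 134^68 = (134/137) = +1 or -1 mod 137.
Compute by square-and-multiply:
  68 = 64 + 4 (binary 1000100)
  Repeated squaring mod 137: 134^1 = 134, 134^2 = 9, 134^4 = 81, 134^8 = 122, 134^16 = 88, 134^32 = 72, 134^64 = 115
  134^68 = 134^64 * 134^4 = 115 * 81 mod 137
    115 * 81 = 9315 = 136 mod 137
  134^68 = 136 mod 137
Result 136 = p - 1 = -1 mod 137: 134 is a quadratic non-residue mod 137. As a residue in [0, p-1] the value is 136.
134^68 mod 137 = 136

136


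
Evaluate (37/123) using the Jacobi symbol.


Compute (37/123) via quadratic reciprocity:
  reciprocity: (37/123) -> +(123/37)
  reduce: (12/37)
  pull out 2: (2/37) = -1  (since 37 mod 8 = 5)
  pull out 2: (2/37) = -1  (since 37 mod 8 = 5)
  reciprocity: (3/37) -> +(37/3)
  reduce: (1/3)
  (1/3) = 1
Product of signs = 1

1


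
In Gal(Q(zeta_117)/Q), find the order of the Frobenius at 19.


The Frobenius at p in Gal(Q(zeta_n)/Q) = (Z/nZ)* is the class of p, so its order is ord_117(19), the smallest k >= 1 with 19^k = 1 mod 117.
n = 117 = 3^2 * 13, phi(117) = 72; the order divides phi(n).
Divisors of 72: 1, 2, 3, 4, 6, 8, 9, 12, 18, 24, 36, 72
Repeated squaring mod 117: 19^1 = 19, 19^2 = 10, 19^4 = 100, 19^8 = 55, 19^16 = 100, 19^32 = 55, 19^64 = 100
Test divisors in increasing order:
  k=1: 19^1 = 19 mod 117
  k=2: 19^2 = 10 mod 117
  k=3: 19^3 = 10 * 19 = 73 mod 117
  k=4: 19^4 = 100 mod 117
  k=6: 19^6 = 100 * 10 = 64 mod 117
  k=8: 19^8 = 55 mod 117
  k=9: 19^9 = 55 * 19 = 109 mod 117
  k=12: 19^12 = 55 * 100 = 1 mod 117  <- first divisor giving 1
Order = 12

12


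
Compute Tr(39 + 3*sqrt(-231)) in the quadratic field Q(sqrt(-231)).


Tr(a + b*sqrt(d)) = (a + b*sqrt(d)) + (a - b*sqrt(d)) = 2a
= 2 * (39)
= 78

78


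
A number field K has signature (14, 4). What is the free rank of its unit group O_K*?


By Dirichlet's unit theorem:
rank = r1 + r2 - 1
= 14 + 4 - 1
= 17

17


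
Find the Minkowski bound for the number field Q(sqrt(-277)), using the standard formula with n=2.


d = -277, d mod 4 = 3, so disc(K) = 4d = -1108; |disc(K)| = 1108
Imaginary quadratic field, so n = 2, s = r2 = 1, r1 = 0
M = (n!/n^n) * (4/pi)^s * sqrt(|disc(K)|) = (2!/2^2) * (4/pi)^1 * sqrt(1108)
= 0.5 * 1.273240 * 33.286634
= 21.1909

21.1909


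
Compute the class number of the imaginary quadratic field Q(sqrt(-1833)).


K = Q(sqrt(-1833)). d mod 4 = 3, so D = disc(K) = 4d = -7332
h(K) equals the number of primitive reduced positive-definite forms (a, b, c) = a*x^2 + b*x*y + c*y^2 with b^2 - 4ac = D,
where reduced means |b| <= a <= c, with b >= 0 whenever |b| = a or a = c, and primitive means gcd(a, b, c) = 1.
Reduced forces 3a^2 <= |D| = 7332, so 1 <= a <= 49; b must have the parity of D, and c = (b^2 - D)/(4a) must be an integer >= a.
Enumerate a = 1..49, b in [-a, a]:
  a=1: (1, 0, 1833)  [1]
  a=2: (2, 2, 917)  [1]
  a=3: (3, 0, 611)  [1]
  a=4..5: none
  a=6: (6, 6, 307)  [1]
  a=7: (7, -2, 262), (7, 2, 262)  [2]
  a=8..10: none
  a=11: (11, -4, 167), (11, 4, 167)  [2]
  a=12: none
  a=13: (13, 0, 141)  [1]
  a=14: (14, -2, 131), (14, 2, 131)  [2]
  a=15..20: none
  a=21: (21, -12, 89), (21, 12, 89)  [2]
  a=22: (22, -18, 87), (22, 18, 87)  [2]
  a=23..25: none
  a=26: (26, 26, 77)  [1]
  a=27..28: none
  a=29: (29, -18, 66), (29, 18, 66)  [2]
  a=30..32: none
  a=33: (33, -18, 58), (33, 18, 58)  [2]
  a=34..38: none
  a=39: (39, 0, 47)  [1]
  a=40..41: none
  a=42: (42, -30, 49), (42, 30, 49)  [2]
  a=43: (43, 8, 43)  [1]
  a=44..49: none
Total reduced forms: 1 + 1 + 1 + 1 + 2 + 2 + 1 + 2 + 2 + 2 + 1 + 2 + 2 + 1 + 2 + 1 = 24
h = 24

24


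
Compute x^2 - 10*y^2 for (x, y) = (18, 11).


x^2 - d*y^2
= 18^2 - 10*11^2
= 324 - 1210
= -886

-886


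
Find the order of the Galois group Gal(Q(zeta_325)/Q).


|Gal(Q(zeta_325)/Q)| = phi(325)
= 240

240


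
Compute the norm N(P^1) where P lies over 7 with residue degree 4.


N(P^a) = p^(a*f)
= 7^(1*4)
= 7^4
= 2401

2401


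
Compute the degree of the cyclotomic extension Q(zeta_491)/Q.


The degree equals Euler's totient phi(491).
491 = 491
phi(491) = 490

490


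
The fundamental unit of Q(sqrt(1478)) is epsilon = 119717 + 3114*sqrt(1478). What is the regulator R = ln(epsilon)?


epsilon = 119717 + 3114*sqrt(1478)
= 239434.0000
R = ln(239434.0000)
= 12.3860

12.3860


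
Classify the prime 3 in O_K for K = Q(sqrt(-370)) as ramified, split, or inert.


K = Q(sqrt(-370)). Since d mod 4 = 2, disc(K) = -1480.
Check p | disc: -1480 mod 3 = 2.
p does not divide disc. Compute Legendre symbol (d/p):
2^((3-1)/2) mod 3 = -1
(d/p) = -1, so p is inert: (p) stays prime with e=1, f=2, g=1.
Therefore p is inert.

inert


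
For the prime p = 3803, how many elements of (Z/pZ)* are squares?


For prime p, the number of non-zero quadratic residues is (p-1)/2.
= (3803-1)/2
= 1901

1901


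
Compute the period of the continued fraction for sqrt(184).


Run the CF algorithm for sqrt(184).
a_0 = floor(sqrt(184)) = 13; set m_0=0, q_0=1.
Recurrence: m' = q*a - m,  q' = (d - m'^2)/q,  a' = floor((a_0 + m')/q').
  step 1: m=13, q=15, a=1
  step 2: m=2, q=12, a=1
  step 3: m=10, q=7, a=3
  step 4: m=11, q=9, a=2
  step 5: m=7, q=15, a=1
  step 6: m=8, q=8, a=2
  step 7: m=8, q=15, a=1
  step 8: m=7, q=9, a=2
  step 9: m=11, q=7, a=3
  step 10: m=10, q=12, a=1
  step 11: m=2, q=15, a=1
  step 12: m=13, q=1, a=26
a_12 = 2*a_0 = 26, so the period closes here.
sqrt(184) = [13; 1, 1, 3, 2, 1, 2, 1, 2, 3, 1, 1, 26]
Period length = 12

12


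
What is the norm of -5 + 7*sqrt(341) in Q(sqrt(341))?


N(a + b*sqrt(d)) = a^2 - d*b^2
= (-5)^2 - (341)*(7)^2
= 25 - 16709
= -16684

-16684


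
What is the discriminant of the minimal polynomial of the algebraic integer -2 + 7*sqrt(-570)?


The element -2 + 7*sqrt(-570) has minimal polynomial:
x^2 + 4*x + 27934
Discriminant = (4)^2 - 4*(27934)
= 16 - 111736
= -111720

-111720


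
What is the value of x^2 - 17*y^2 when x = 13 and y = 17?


x^2 - d*y^2
= 13^2 - 17*17^2
= 169 - 4913
= -4744

-4744


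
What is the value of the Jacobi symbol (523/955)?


Compute (523/955) via quadratic reciprocity:
  reciprocity: (523/955) -> -(955/523)
  reduce: (432/523)
  pull out 2: (2/523) = -1  (since 523 mod 8 = 3)
  pull out 2: (2/523) = -1  (since 523 mod 8 = 3)
  pull out 2: (2/523) = -1  (since 523 mod 8 = 3)
  pull out 2: (2/523) = -1  (since 523 mod 8 = 3)
  reciprocity: (27/523) -> -(523/27)
  reduce: (10/27)
  pull out 2: (2/27) = -1  (since 27 mod 8 = 3)
  reciprocity: (5/27) -> +(27/5)
  reduce: (2/5)
  pull out 2: (2/5) = -1  (since 5 mod 8 = 5)
  (1/5) = 1
Product of signs = 1

1


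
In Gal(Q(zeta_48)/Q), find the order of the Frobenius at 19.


The Frobenius at p in Gal(Q(zeta_n)/Q) = (Z/nZ)* is the class of p, so its order is ord_48(19), the smallest k >= 1 with 19^k = 1 mod 48.
n = 48 = 2^4 * 3, phi(48) = 16; the order divides phi(n).
Divisors of 16: 1, 2, 4, 8, 16
Repeated squaring mod 48: 19^1 = 19, 19^2 = 25, 19^4 = 1, 19^8 = 1, 19^16 = 1
Test divisors in increasing order:
  k=1: 19^1 = 19 mod 48
  k=2: 19^2 = 25 mod 48
  k=4: 19^4 = 1 mod 48  <- first divisor giving 1
Order = 4

4


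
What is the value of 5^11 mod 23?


p = 23 is prime and the exponent is (p-1)/2 = 11, so by Euler's criterion 5^11 = (5/23) = +1 or -1 mod 23.
Compute by square-and-multiply:
  11 = 8 + 2 + 1 (binary 1011)
  Repeated squaring mod 23: 5^1 = 5, 5^2 = 2, 5^4 = 4, 5^8 = 16
  5^11 = 5^8 * 5^2 * 5^1 = 16 * 2 * 5 mod 23
    16 * 2 = 32 = 9 mod 23
    9 * 5 = 45 = 22 mod 23
  5^11 = 22 mod 23
Result 22 = p - 1 = -1 mod 23: 5 is a quadratic non-residue mod 23. As a residue in [0, p-1] the value is 22.
5^11 mod 23 = 22

22


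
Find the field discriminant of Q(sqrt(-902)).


For K = Q(sqrt(d)) with d squarefree: disc(K) = d if d = 1 mod 4, and disc(K) = 4d if d = 2 or 3 mod 4.
Here d = -902, and d mod 4 = 2.
d = 2 mod 4, not 1 (O_K = Z[sqrt(d)]), so disc(K) = 4d = 4 * (-902) = -3608

-3608


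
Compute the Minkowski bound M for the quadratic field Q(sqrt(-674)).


d = -674, d mod 4 = 2, so disc(K) = 4d = -2696; |disc(K)| = 2696
Imaginary quadratic field, so n = 2, s = r2 = 1, r1 = 0
M = (n!/n^n) * (4/pi)^s * sqrt(|disc(K)|) = (2!/2^2) * (4/pi)^1 * sqrt(2696)
= 0.5 * 1.273240 * 51.923020
= 33.0552

33.0552


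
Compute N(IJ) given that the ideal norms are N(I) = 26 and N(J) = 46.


N(IJ) = N(I) * N(J)
= 26 * 46
= 1196

1196


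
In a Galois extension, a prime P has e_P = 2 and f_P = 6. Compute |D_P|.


|D_P| = e * f
= 2 * 6
= 12

12


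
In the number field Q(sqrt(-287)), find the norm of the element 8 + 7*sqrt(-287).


N(a + b*sqrt(d)) = a^2 - d*b^2
= (8)^2 - (-287)*(7)^2
= 64 + 14063
= 14127

14127


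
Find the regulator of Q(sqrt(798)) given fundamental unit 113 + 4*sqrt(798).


epsilon = 113 + 4*sqrt(798)
= 225.9956
R = ln(225.9956)
= 5.4205

5.4205


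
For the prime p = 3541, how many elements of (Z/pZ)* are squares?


For prime p, the number of non-zero quadratic residues is (p-1)/2.
= (3541-1)/2
= 1770

1770


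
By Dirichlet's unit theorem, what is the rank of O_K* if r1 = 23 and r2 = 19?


By Dirichlet's unit theorem:
rank = r1 + r2 - 1
= 23 + 19 - 1
= 41

41


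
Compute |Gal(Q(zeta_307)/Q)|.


|Gal(Q(zeta_307)/Q)| = phi(307)
= 306

306


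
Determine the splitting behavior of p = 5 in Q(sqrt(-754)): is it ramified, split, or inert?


K = Q(sqrt(-754)). Since d mod 4 = 2, disc(K) = -3016.
Check p | disc: -3016 mod 5 = 4.
p does not divide disc. Compute Legendre symbol (d/p):
1^((5-1)/2) mod 5 = 1
(d/p) = 1, so p splits: (p) = P*P' with e=1, f=1, g=2.
Therefore p is split.

split


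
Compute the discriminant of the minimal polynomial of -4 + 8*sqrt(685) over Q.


The element -4 + 8*sqrt(685) has minimal polynomial:
x^2 + 8*x - 43824
Discriminant = (8)^2 - 4*(-43824)
= 64 + 175296
= 175360

175360


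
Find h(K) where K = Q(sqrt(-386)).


K = Q(sqrt(-386)). d mod 4 = 2, so D = disc(K) = 4d = -1544
h(K) equals the number of primitive reduced positive-definite forms (a, b, c) = a*x^2 + b*x*y + c*y^2 with b^2 - 4ac = D,
where reduced means |b| <= a <= c, with b >= 0 whenever |b| = a or a = c, and primitive means gcd(a, b, c) = 1.
Reduced forces 3a^2 <= |D| = 1544, so 1 <= a <= 22; b must have the parity of D, and c = (b^2 - D)/(4a) must be an integer >= a.
Enumerate a = 1..22, b in [-a, a]:
  a=1: (1, 0, 386)  [1]
  a=2: (2, 0, 193)  [1]
  a=3: (3, -2, 129), (3, 2, 129)  [2]
  a=4: none
  a=5: (5, -4, 78), (5, 4, 78)  [2]
  a=6: (6, -4, 65), (6, 4, 65)  [2]
  a=7..8: none
  a=9: (9, -2, 43), (9, 2, 43)  [2]
  a=10: (10, -4, 39), (10, 4, 39)  [2]
  a=11..12: none
  a=13: (13, -4, 30), (13, 4, 30)  [2]
  a=14: none
  a=15: (15, -14, 29), (15, -4, 26), (15, 4, 26), (15, 14, 29)  [4]
  a=16..17: none
  a=18: (18, -16, 25), (18, 16, 25)  [2]
  a=19..22: none
Total reduced forms: 1 + 1 + 2 + 2 + 2 + 2 + 2 + 2 + 4 + 2 = 20
h = 20

20


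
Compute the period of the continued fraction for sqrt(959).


Run the CF algorithm for sqrt(959).
a_0 = floor(sqrt(959)) = 30; set m_0=0, q_0=1.
Recurrence: m' = q*a - m,  q' = (d - m'^2)/q,  a' = floor((a_0 + m')/q').
  step 1: m=30, q=59, a=1
  step 2: m=29, q=2, a=29
  step 3: m=29, q=59, a=1
  step 4: m=30, q=1, a=60
a_4 = 2*a_0 = 60, so the period closes here.
sqrt(959) = [30; 1, 29, 1, 60]
Period length = 4

4


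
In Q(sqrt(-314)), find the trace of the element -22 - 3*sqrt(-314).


Tr(a + b*sqrt(d)) = (a + b*sqrt(d)) + (a - b*sqrt(d)) = 2a
= 2 * (-22)
= -44

-44


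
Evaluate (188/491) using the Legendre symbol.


p = 491 is prime, so compute (188/491) with the reciprocity algorithm (Jacobi-symbol steps: pull out 2s via (2/n), flip via reciprocity, reduce):
  pull out 2: (2/491) = -1  (since 491 mod 8 = 3)
  pull out 2: (2/491) = -1  (since 491 mod 8 = 3)
  reciprocity: (47/491) -> -(491/47)
  reduce: (21/47)
  reciprocity: (21/47) -> +(47/21)
  reduce: (5/21)
  reciprocity: (5/21) -> +(21/5)
  reduce: (1/5)
  (1/5) = 1
Product of signs = -1
(188/491) = -1

-1


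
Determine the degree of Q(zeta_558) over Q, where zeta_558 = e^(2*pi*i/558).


The degree equals Euler's totient phi(558).
558 = 2 * 3^2 * 31
phi(558) = 180

180


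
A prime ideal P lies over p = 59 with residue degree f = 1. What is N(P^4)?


N(P^a) = p^(a*f)
= 59^(4*1)
= 59^4
= 12117361

12117361


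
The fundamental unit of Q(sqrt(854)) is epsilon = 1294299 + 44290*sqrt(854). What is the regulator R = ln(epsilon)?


epsilon = 1294299 + 44290*sqrt(854)
= 2.5886e+06
R = ln(2.5886e+06)
= 14.7666

14.7666


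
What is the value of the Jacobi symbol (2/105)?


Compute (2/105) via quadratic reciprocity:
  pull out 2: (2/105) = +1  (since 105 mod 8 = 1)
  (1/105) = 1
Product of signs = 1

1


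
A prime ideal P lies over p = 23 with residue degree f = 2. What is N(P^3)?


N(P^a) = p^(a*f)
= 23^(3*2)
= 23^6
= 148035889

148035889


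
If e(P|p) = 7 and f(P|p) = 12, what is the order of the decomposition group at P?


|D_P| = e * f
= 7 * 12
= 84

84


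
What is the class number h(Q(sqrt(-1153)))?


K = Q(sqrt(-1153)). d mod 4 = 3, so D = disc(K) = 4d = -4612
h(K) equals the number of primitive reduced positive-definite forms (a, b, c) = a*x^2 + b*x*y + c*y^2 with b^2 - 4ac = D,
where reduced means |b| <= a <= c, with b >= 0 whenever |b| = a or a = c, and primitive means gcd(a, b, c) = 1.
Reduced forces 3a^2 <= |D| = 4612, so 1 <= a <= 39; b must have the parity of D, and c = (b^2 - D)/(4a) must be an integer >= a.
Enumerate a = 1..39, b in [-a, a]:
  a=1: (1, 0, 1153)  [1]
  a=2: (2, 2, 577)  [1]
  a=3..6: none
  a=7: (7, -6, 166), (7, 6, 166)  [2]
  a=8..12: none
  a=13: (13, -4, 89), (13, 4, 89)  [2]
  a=14: (14, -6, 83), (14, 6, 83)  [2]
  a=15..18: none
  a=19: (19, -10, 62), (19, 10, 62)  [2]
  a=20..25: none
  a=26: (26, -22, 49), (26, 22, 49)  [2]
  a=27..28: none
  a=29: (29, -12, 41), (29, 12, 41)  [2]
  a=30: none
  a=31: (31, -10, 38), (31, 10, 38)  [2]
  a=32..39: none
Total reduced forms: 1 + 1 + 2 + 2 + 2 + 2 + 2 + 2 + 2 = 16
h = 16

16


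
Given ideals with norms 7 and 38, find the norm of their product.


N(IJ) = N(I) * N(J)
= 7 * 38
= 266

266


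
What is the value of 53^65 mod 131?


p = 131 is prime and the exponent is (p-1)/2 = 65, so by Euler's criterion 53^65 = (53/131) = +1 or -1 mod 131.
Compute by square-and-multiply:
  65 = 64 + 1 (binary 1000001)
  Repeated squaring mod 131: 53^1 = 53, 53^2 = 58, 53^4 = 89, 53^8 = 61, 53^16 = 53, 53^32 = 58, 53^64 = 89
  53^65 = 53^64 * 53^1 = 89 * 53 mod 131
    89 * 53 = 4717 = 1 mod 131
  53^65 = 1 mod 131
Result 1: 53 is a quadratic residue mod 131.
53^65 mod 131 = 1

1


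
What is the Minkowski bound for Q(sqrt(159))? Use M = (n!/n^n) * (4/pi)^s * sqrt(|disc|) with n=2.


d = 159, d mod 4 = 3, so disc(K) = 4d = 636; |disc(K)| = 636
Real quadratic field, so n = 2, s = r2 = 0, r1 = 2
M = (n!/n^n) * (4/pi)^s * sqrt(|disc(K)|) = (2!/2^2) * (4/pi)^0 * sqrt(636)
= 0.5 * 1.000000 * 25.219040
= 12.6095

12.6095


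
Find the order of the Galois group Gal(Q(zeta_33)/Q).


|Gal(Q(zeta_33)/Q)| = phi(33)
= 20

20


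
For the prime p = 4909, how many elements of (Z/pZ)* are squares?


For prime p, the number of non-zero quadratic residues is (p-1)/2.
= (4909-1)/2
= 2454

2454


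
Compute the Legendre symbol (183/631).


p = 631 is prime, so compute (183/631) with the reciprocity algorithm (Jacobi-symbol steps: pull out 2s via (2/n), flip via reciprocity, reduce):
  reciprocity: (183/631) -> -(631/183)
  reduce: (82/183)
  pull out 2: (2/183) = +1  (since 183 mod 8 = 7)
  reciprocity: (41/183) -> +(183/41)
  reduce: (19/41)
  reciprocity: (19/41) -> +(41/19)
  reduce: (3/19)
  reciprocity: (3/19) -> -(19/3)
  reduce: (1/3)
  (1/3) = 1
Product of signs = 1
(183/631) = 1

1


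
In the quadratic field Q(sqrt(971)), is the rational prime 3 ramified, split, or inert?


K = Q(sqrt(971)). Since d mod 4 = 3, disc(K) = 3884.
Check p | disc: 3884 mod 3 = 2.
p does not divide disc. Compute Legendre symbol (d/p):
2^((3-1)/2) mod 3 = -1
(d/p) = -1, so p is inert: (p) stays prime with e=1, f=2, g=1.
Therefore p is inert.

inert


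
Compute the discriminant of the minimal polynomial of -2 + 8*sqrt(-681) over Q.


The element -2 + 8*sqrt(-681) has minimal polynomial:
x^2 + 4*x + 43588
Discriminant = (4)^2 - 4*(43588)
= 16 - 174352
= -174336

-174336


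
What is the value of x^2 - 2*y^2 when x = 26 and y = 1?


x^2 - d*y^2
= 26^2 - 2*1^2
= 676 - 2
= 674

674


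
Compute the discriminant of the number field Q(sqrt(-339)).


For K = Q(sqrt(d)) with d squarefree: disc(K) = d if d = 1 mod 4, and disc(K) = 4d if d = 2 or 3 mod 4.
Here d = -339, and d mod 4 = 1.
d = 1 mod 4 (O_K = Z[(1+sqrt(d))/2]), so disc(K) = d = -339

-339


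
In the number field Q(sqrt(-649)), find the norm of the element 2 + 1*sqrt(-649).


N(a + b*sqrt(d)) = a^2 - d*b^2
= (2)^2 - (-649)*(1)^2
= 4 + 649
= 653

653


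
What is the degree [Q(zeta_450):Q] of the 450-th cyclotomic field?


The degree equals Euler's totient phi(450).
450 = 2 * 3^2 * 5^2
phi(450) = 120

120


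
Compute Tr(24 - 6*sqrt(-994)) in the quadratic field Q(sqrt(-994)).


Tr(a + b*sqrt(d)) = (a + b*sqrt(d)) + (a - b*sqrt(d)) = 2a
= 2 * (24)
= 48

48


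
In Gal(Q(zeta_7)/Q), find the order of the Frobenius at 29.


The Frobenius at p in Gal(Q(zeta_n)/Q) = (Z/nZ)* is the class of p, so its order is ord_7(29), the smallest k >= 1 with 29^k = 1 mod 7.
n = 7 = 7, phi(7) = 6; the order divides phi(n).
Divisors of 6: 1, 2, 3, 6
Repeated squaring mod 7: 29^1 = 1, 29^2 = 1, 29^4 = 1
Test divisors in increasing order:
  k=1: 29^1 = 1 mod 7  <- first divisor giving 1
Order = 1

1


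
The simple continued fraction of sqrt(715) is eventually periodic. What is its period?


Run the CF algorithm for sqrt(715).
a_0 = floor(sqrt(715)) = 26; set m_0=0, q_0=1.
Recurrence: m' = q*a - m,  q' = (d - m'^2)/q,  a' = floor((a_0 + m')/q').
  step 1: m=26, q=39, a=1
  step 2: m=13, q=14, a=2
  step 3: m=15, q=35, a=1
  step 4: m=20, q=9, a=5
  step 5: m=25, q=10, a=5
  step 6: m=25, q=9, a=5
  step 7: m=20, q=35, a=1
  step 8: m=15, q=14, a=2
  step 9: m=13, q=39, a=1
  step 10: m=26, q=1, a=52
a_10 = 2*a_0 = 52, so the period closes here.
sqrt(715) = [26; 1, 2, 1, 5, 5, 5, 1, 2, 1, 52]
Period length = 10

10


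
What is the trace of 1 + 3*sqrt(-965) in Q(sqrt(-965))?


Tr(a + b*sqrt(d)) = (a + b*sqrt(d)) + (a - b*sqrt(d)) = 2a
= 2 * (1)
= 2

2


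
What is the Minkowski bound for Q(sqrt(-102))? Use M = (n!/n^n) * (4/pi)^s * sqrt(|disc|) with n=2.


d = -102, d mod 4 = 2, so disc(K) = 4d = -408; |disc(K)| = 408
Imaginary quadratic field, so n = 2, s = r2 = 1, r1 = 0
M = (n!/n^n) * (4/pi)^s * sqrt(|disc(K)|) = (2!/2^2) * (4/pi)^1 * sqrt(408)
= 0.5 * 1.273240 * 20.199010
= 12.8591

12.8591


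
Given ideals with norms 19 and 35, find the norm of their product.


N(IJ) = N(I) * N(J)
= 19 * 35
= 665

665


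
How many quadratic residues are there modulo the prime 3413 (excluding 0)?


For prime p, the number of non-zero quadratic residues is (p-1)/2.
= (3413-1)/2
= 1706

1706


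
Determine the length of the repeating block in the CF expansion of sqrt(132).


Run the CF algorithm for sqrt(132).
a_0 = floor(sqrt(132)) = 11; set m_0=0, q_0=1.
Recurrence: m' = q*a - m,  q' = (d - m'^2)/q,  a' = floor((a_0 + m')/q').
  step 1: m=11, q=11, a=2
  step 2: m=11, q=1, a=22
a_2 = 2*a_0 = 22, so the period closes here.
sqrt(132) = [11; 2, 22]
Period length = 2

2


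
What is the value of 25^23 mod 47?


p = 47 is prime and the exponent is (p-1)/2 = 23, so by Euler's criterion 25^23 = (25/47) = +1 or -1 mod 47.
Compute by square-and-multiply:
  23 = 16 + 4 + 2 + 1 (binary 10111)
  Repeated squaring mod 47: 25^1 = 25, 25^2 = 14, 25^4 = 8, 25^8 = 17, 25^16 = 7
  25^23 = 25^16 * 25^4 * 25^2 * 25^1 = 7 * 8 * 14 * 25 mod 47
    7 * 8 = 56 = 9 mod 47
    9 * 14 = 126 = 32 mod 47
    32 * 25 = 800 = 1 mod 47
  25^23 = 1 mod 47
Result 1: 25 is a quadratic residue mod 47.
25^23 mod 47 = 1

1


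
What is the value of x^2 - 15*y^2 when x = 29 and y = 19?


x^2 - d*y^2
= 29^2 - 15*19^2
= 841 - 5415
= -4574

-4574


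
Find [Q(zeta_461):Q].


The degree equals Euler's totient phi(461).
461 = 461
phi(461) = 460

460


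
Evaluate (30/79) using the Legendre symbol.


p = 79 is prime, so compute (30/79) with the reciprocity algorithm (Jacobi-symbol steps: pull out 2s via (2/n), flip via reciprocity, reduce):
  pull out 2: (2/79) = +1  (since 79 mod 8 = 7)
  reciprocity: (15/79) -> -(79/15)
  reduce: (4/15)
  pull out 2: (2/15) = +1  (since 15 mod 8 = 7)
  pull out 2: (2/15) = +1  (since 15 mod 8 = 7)
  (1/15) = 1
Product of signs = -1
(30/79) = -1

-1


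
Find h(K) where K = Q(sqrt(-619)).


K = Q(sqrt(-619)). d mod 4 = 1, so D = disc(K) = d = -619
h(K) equals the number of primitive reduced positive-definite forms (a, b, c) = a*x^2 + b*x*y + c*y^2 with b^2 - 4ac = D,
where reduced means |b| <= a <= c, with b >= 0 whenever |b| = a or a = c, and primitive means gcd(a, b, c) = 1.
Reduced forces 3a^2 <= |D| = 619, so 1 <= a <= 14; b must have the parity of D, and c = (b^2 - D)/(4a) must be an integer >= a.
Enumerate a = 1..14, b in [-a, a]:
  a=1: (1, 1, 155)  [1]
  a=2..4: none
  a=5: (5, -1, 31), (5, 1, 31)  [2]
  a=6: none
  a=7: (7, -5, 23), (7, 5, 23)  [2]
  a=8..14: none
Total reduced forms: 1 + 2 + 2 = 5
h = 5

5


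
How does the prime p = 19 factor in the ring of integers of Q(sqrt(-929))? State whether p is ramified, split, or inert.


K = Q(sqrt(-929)). Since d mod 4 = 3, disc(K) = -3716.
Check p | disc: -3716 mod 19 = 8.
p does not divide disc. Compute Legendre symbol (d/p):
2^((19-1)/2) mod 19 = -1
(d/p) = -1, so p is inert: (p) stays prime with e=1, f=2, g=1.
Therefore p is inert.

inert


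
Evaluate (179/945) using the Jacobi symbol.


Compute (179/945) via quadratic reciprocity:
  reciprocity: (179/945) -> +(945/179)
  reduce: (50/179)
  pull out 2: (2/179) = -1  (since 179 mod 8 = 3)
  reciprocity: (25/179) -> +(179/25)
  reduce: (4/25)
  pull out 2: (2/25) = +1  (since 25 mod 8 = 1)
  pull out 2: (2/25) = +1  (since 25 mod 8 = 1)
  (1/25) = 1
Product of signs = -1

-1


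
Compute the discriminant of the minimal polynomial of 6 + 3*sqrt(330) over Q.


The element 6 + 3*sqrt(330) has minimal polynomial:
x^2 - 12*x - 2934
Discriminant = (-12)^2 - 4*(-2934)
= 144 + 11736
= 11880

11880


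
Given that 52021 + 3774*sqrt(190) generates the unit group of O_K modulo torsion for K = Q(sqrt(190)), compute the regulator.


epsilon = 52021 + 3774*sqrt(190)
= 104042.0000
R = ln(104042.0000)
= 11.5525

11.5525


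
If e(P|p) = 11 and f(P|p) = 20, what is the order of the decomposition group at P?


|D_P| = e * f
= 11 * 20
= 220

220


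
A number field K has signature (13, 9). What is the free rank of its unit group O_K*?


By Dirichlet's unit theorem:
rank = r1 + r2 - 1
= 13 + 9 - 1
= 21

21


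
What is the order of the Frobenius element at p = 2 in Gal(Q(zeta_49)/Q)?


The Frobenius at p in Gal(Q(zeta_n)/Q) = (Z/nZ)* is the class of p, so its order is ord_49(2), the smallest k >= 1 with 2^k = 1 mod 49.
n = 49 = 7^2, phi(49) = 42; the order divides phi(n).
Divisors of 42: 1, 2, 3, 6, 7, 14, 21, 42
Repeated squaring mod 49: 2^1 = 2, 2^2 = 4, 2^4 = 16, 2^8 = 11, 2^16 = 23, 2^32 = 39
Test divisors in increasing order:
  k=1: 2^1 = 2 mod 49
  k=2: 2^2 = 4 mod 49
  k=3: 2^3 = 4 * 2 = 8 mod 49
  k=6: 2^6 = 16 * 4 = 15 mod 49
  k=7: 2^7 = 16 * 4 * 2 = 30 mod 49
  k=14: 2^14 = 11 * 16 * 4 = 18 mod 49
  k=21: 2^21 = 23 * 16 * 2 = 1 mod 49  <- first divisor giving 1
Order = 21

21


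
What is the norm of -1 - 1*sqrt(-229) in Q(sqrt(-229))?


N(a + b*sqrt(d)) = a^2 - d*b^2
= (-1)^2 - (-229)*(-1)^2
= 1 + 229
= 230

230


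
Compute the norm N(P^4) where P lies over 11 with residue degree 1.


N(P^a) = p^(a*f)
= 11^(4*1)
= 11^4
= 14641

14641


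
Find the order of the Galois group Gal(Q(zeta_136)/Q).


|Gal(Q(zeta_136)/Q)| = phi(136)
= 64

64


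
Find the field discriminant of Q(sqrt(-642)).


For K = Q(sqrt(d)) with d squarefree: disc(K) = d if d = 1 mod 4, and disc(K) = 4d if d = 2 or 3 mod 4.
Here d = -642, and d mod 4 = 2.
d = 2 mod 4, not 1 (O_K = Z[sqrt(d)]), so disc(K) = 4d = 4 * (-642) = -2568

-2568


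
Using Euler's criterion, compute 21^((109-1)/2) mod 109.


p = 109 is prime and the exponent is (p-1)/2 = 54, so by Euler's criterion 21^54 = (21/109) = +1 or -1 mod 109.
Compute by square-and-multiply:
  54 = 32 + 16 + 4 + 2 (binary 110110)
  Repeated squaring mod 109: 21^1 = 21, 21^2 = 5, 21^4 = 25, 21^8 = 80, 21^16 = 78, 21^32 = 89
  21^54 = 21^32 * 21^16 * 21^4 * 21^2 = 89 * 78 * 25 * 5 mod 109
    89 * 78 = 6942 = 75 mod 109
    75 * 25 = 1875 = 22 mod 109
    22 * 5 = 110 = 1 mod 109
  21^54 = 1 mod 109
Result 1: 21 is a quadratic residue mod 109.
21^54 mod 109 = 1

1


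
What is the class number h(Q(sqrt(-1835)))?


K = Q(sqrt(-1835)). d mod 4 = 1, so D = disc(K) = d = -1835
h(K) equals the number of primitive reduced positive-definite forms (a, b, c) = a*x^2 + b*x*y + c*y^2 with b^2 - 4ac = D,
where reduced means |b| <= a <= c, with b >= 0 whenever |b| = a or a = c, and primitive means gcd(a, b, c) = 1.
Reduced forces 3a^2 <= |D| = 1835, so 1 <= a <= 24; b must have the parity of D, and c = (b^2 - D)/(4a) must be an integer >= a.
Enumerate a = 1..24, b in [-a, a]:
  a=1: (1, 1, 459)  [1]
  a=2: none
  a=3: (3, -1, 153), (3, 1, 153)  [2]
  a=4: none
  a=5: (5, 5, 93)  [1]
  a=6..8: none
  a=9: (9, -1, 51), (9, 1, 51)  [2]
  a=10..14: none
  a=15: (15, -5, 31), (15, 5, 31)  [2]
  a=16: none
  a=17: (17, -1, 27), (17, 1, 27)  [2]
  a=18..24: none
Total reduced forms: 1 + 2 + 1 + 2 + 2 + 2 = 10
h = 10

10


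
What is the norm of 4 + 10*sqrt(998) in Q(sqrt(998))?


N(a + b*sqrt(d)) = a^2 - d*b^2
= (4)^2 - (998)*(10)^2
= 16 - 99800
= -99784

-99784


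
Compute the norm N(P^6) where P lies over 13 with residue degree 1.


N(P^a) = p^(a*f)
= 13^(6*1)
= 13^6
= 4826809

4826809


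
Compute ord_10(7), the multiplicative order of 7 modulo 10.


We want ord_10(7), the smallest k >= 1 with 7^k = 1 mod 10.
n = 10 = 2 * 5, phi(10) = 4; the order divides phi(n).
Divisors of 4: 1, 2, 4
Repeated squaring mod 10: 7^1 = 7, 7^2 = 9, 7^4 = 1
Test divisors in increasing order:
  k=1: 7^1 = 7 mod 10
  k=2: 7^2 = 9 mod 10
  k=4: 7^4 = 1 mod 10  <- first divisor giving 1
Order = 4

4


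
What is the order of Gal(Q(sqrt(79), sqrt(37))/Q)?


The 2 square roots of distinct primes are multiplicatively independent over Q,
so [K:Q] = 2^2 and Gal(K/Q) is isomorphic to (Z/2Z)^2.
|Gal| = 2^2 = 4

4


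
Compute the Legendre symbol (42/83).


p = 83 is prime, so compute (42/83) with the reciprocity algorithm (Jacobi-symbol steps: pull out 2s via (2/n), flip via reciprocity, reduce):
  pull out 2: (2/83) = -1  (since 83 mod 8 = 3)
  reciprocity: (21/83) -> +(83/21)
  reduce: (20/21)
  pull out 2: (2/21) = -1  (since 21 mod 8 = 5)
  pull out 2: (2/21) = -1  (since 21 mod 8 = 5)
  reciprocity: (5/21) -> +(21/5)
  reduce: (1/5)
  (1/5) = 1
Product of signs = -1
(42/83) = -1

-1
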